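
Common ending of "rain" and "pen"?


Word 1: "rain"
Word 2: "pen"
Comparing from end:
  Pos -1: 'n' == 'n'
  Pos -2: 'i' != 'e' (stop)
LCS = "n" (length 1)


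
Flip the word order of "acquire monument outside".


Original: "acquire monument outside"
Words (1..n): acquire | monument | outside
Reversed (n..1): outside | monument | acquire
Result = "outside monument acquire"


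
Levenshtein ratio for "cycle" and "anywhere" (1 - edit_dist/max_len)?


Word 1: "cycle" (length 5)
Word 2: "anywhere" (length 8)
One optimal edit sequence:
  1. insert 'a'  (+1)
  2. substitute 'c' -> 'n'  (+1)
  3. keep 'y'
  4. insert 'w'  (+1)
  5. insert 'h'  (+1)
  6. substitute 'c' -> 'e'  (+1)
  7. substitute 'l' -> 'r'  (+1)
  8. keep 'e'
Edit distance = 6
Max length = max(5, 8) = 8
Similarity = 1 - 6/8
= 0.2500


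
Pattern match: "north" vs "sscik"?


Pattern of "north": [0, 1, 2, 3, 4]
Pattern of "sscik": [0, 0, 1, 2, 3]
Patterns do not match
Same pattern = No


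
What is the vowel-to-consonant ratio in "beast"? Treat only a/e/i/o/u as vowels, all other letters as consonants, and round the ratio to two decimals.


Word: "beast"
Vowels (a,e,i,o,u): 2
Consonants: 3
Ratio = 2/3
= 0.67


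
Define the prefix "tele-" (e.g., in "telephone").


Prefix: tele-
As in: telephone -> tele- + phone
Meaning = distant


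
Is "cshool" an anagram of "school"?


Word 1: "school" → sorted: chloos
Word 2: "cshool" → sorted: chloos
Same letters? chloos == chloos
Anagram = Yes


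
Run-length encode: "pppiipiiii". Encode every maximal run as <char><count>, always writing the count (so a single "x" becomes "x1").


String: "pppiipiiii"
Scanning for consecutive runs:
  'p' x 3
  'i' x 2
  'p' x 1
  'i' x 4
RLE = "p3i2p1i4"


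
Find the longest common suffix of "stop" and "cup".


Word 1: "stop"
Word 2: "cup"
Comparing from end:
  Pos -1: 'p' == 'p'
  Pos -2: 'o' != 'u' (stop)
LCS = "p" (length 1)


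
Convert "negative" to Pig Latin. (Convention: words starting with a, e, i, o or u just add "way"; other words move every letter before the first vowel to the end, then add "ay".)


Word: "negative"
Starts with consonant(s) → move to end, add 'ay'
Consonant cluster: "n"
Pig Latin = "egativenay"


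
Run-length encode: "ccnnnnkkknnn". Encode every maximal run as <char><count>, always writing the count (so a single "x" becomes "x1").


String: "ccnnnnkkknnn"
Scanning for consecutive runs:
  'c' x 2
  'n' x 4
  'k' x 3
  'n' x 3
RLE = "c2n4k3n3"


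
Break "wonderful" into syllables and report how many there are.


Word: "wonderful"
Syllable breakdown: won-der-ful
Counting: 3 parts
= 3 syllables


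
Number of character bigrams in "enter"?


Word: "enter" (length 5)
Number of 2-grams = length - 2 + 1 = 5 - 2 + 1
= 4


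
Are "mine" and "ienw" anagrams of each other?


Word 1: "mine" → sorted: eimn
Word 2: "ienw" → sorted: einw
Same letters? eimn != einw
Anagram = No


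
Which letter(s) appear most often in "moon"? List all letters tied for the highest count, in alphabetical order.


Word: "moon"
Letter counts:
  'm': 1
  'n': 1
  'o': 2
Maximum count = 2
Most frequent = 'o' (2 times each)


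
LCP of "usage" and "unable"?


Word 1: "usage"
Word 2: "unable"
Comparing from start:
  Pos 0: 'u' == 'u'
  Pos 1: 's' != 'n' (stop)
LCP = "u" (length 1)


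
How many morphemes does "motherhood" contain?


Word: "motherhood"
Morphemes: mother | -hood
Each morpheme carries meaning
= 2 morphemes


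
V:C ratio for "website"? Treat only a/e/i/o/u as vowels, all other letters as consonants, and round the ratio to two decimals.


Word: "website"
Vowels (a,e,i,o,u): 3
Consonants: 4
Ratio = 3/4
= 0.75


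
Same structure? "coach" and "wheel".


Pattern of "coach": [0, 1, 2, 0, 3]
Pattern of "wheel": [0, 1, 2, 2, 3]
Patterns do not match
Same pattern = No


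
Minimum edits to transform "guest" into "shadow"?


Word 1: "guest" (length 5)
Word 2: "shadow" (length 6)
One optimal edit sequence (insert/delete/substitute each cost 1):
  1. insert 's'  (+1)
  2. substitute 'g' -> 'h'  (+1)
  3. substitute 'u' -> 'a'  (+1)
  4. substitute 'e' -> 'd'  (+1)
  5. substitute 's' -> 'o'  (+1)
  6. substitute 't' -> 'w'  (+1)
Total edit operations: 6
Edit distance = 6


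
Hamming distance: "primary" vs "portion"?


Comparing character by character (same length = 7):
  Pos 0: 'p' vs 'p' =
  Pos 1: 'r' vs 'o' !=
  Pos 2: 'i' vs 'r' !=
  Pos 3: 'm' vs 't' !=
  Pos 4: 'a' vs 'i' !=
  Pos 5: 'r' vs 'o' !=
  Pos 6: 'y' vs 'n' !=
Hamming distance = 6


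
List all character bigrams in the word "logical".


Word: "logical" (length 7)
Number of bigrams = 7 - 2 + 1 = 6
  Position 0: "lo"
  Position 1: "og"
  Position 2: "gi"
  Position 3: "ic"
  Position 4: "ca"
  Position 5: "al"
Bigrams = "lo", "og", "gi", "ic", "ca", "al"


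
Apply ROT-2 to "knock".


Word: "knock"
Shift: 2
Each letter → (letter + shift) mod 26:
  'k' (10) + 2 = 12 → 'm'
  'n' (13) + 2 = 15 → 'p'
  'o' (14) + 2 = 16 → 'q'
  'c' (2) + 2 = 4 → 'e'
  'k' (10) + 2 = 12 → 'm'
Result = "mpqem"


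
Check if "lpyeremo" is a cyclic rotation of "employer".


Word: "employer", Candidate: "lpyeremo"
Method: check if candidate is substring of word+word
"employeremployer" contains "lpyeremo"? No
Is rotation = No


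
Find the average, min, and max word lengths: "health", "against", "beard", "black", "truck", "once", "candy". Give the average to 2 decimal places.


Lengths: "health"=6, "against"=7, "beard"=5, "black"=5, "truck"=5, "once"=4, "candy"=5
Sum = 37, Count = 7
Average = 37/7 = 5.29
= avg=5.29, min=4, max=7


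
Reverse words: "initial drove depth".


Original: "initial drove depth"
Words (1..n): initial | drove | depth
Reversed (n..1): depth | drove | initial
Result = "depth drove initial"


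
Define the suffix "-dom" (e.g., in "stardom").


Suffix: -dom
As in: stardom -> star + -dom
Meaning = state / realm


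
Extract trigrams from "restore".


Word: "restore" (length 7)
Number of trigrams = 7 - 3 + 1 = 5
  Position 0: "res"
  Position 1: "est"
  Position 2: "sto"
  Position 3: "tor"
  Position 4: "ore"
Trigrams = "res", "est", "sto", "tor", "ore"


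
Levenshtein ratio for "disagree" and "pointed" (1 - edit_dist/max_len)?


Word 1: "disagree" (length 8)
Word 2: "pointed" (length 7)
One optimal edit sequence:
  1. delete 'd'  (+1)
  2. substitute 'i' -> 'p'  (+1)
  3. substitute 's' -> 'o'  (+1)
  4. substitute 'a' -> 'i'  (+1)
  5. substitute 'g' -> 'n'  (+1)
  6. substitute 'r' -> 't'  (+1)
  7. keep 'e'
  8. substitute 'e' -> 'd'  (+1)
Edit distance = 7
Max length = max(8, 7) = 8
Similarity = 1 - 7/8
= 0.1250


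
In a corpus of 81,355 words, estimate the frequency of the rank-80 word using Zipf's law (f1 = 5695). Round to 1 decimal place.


Zipf's law: f(r) = f(1) / r
f(1) = 5695
f(80) = 5695 / 80
= 71.2 occurrences


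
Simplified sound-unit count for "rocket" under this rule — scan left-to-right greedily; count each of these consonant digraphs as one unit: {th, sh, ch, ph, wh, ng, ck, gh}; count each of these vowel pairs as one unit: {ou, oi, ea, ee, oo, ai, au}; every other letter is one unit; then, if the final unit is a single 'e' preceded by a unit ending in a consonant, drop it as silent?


Word: "rocket" (6 letters)
Left-to-right scan:
  (1) 'r' (letter)
  (2) 'o' (letter)
  (3) 'ck' (digraph)
  (4) 'e' (letter)
  (5) 't' (letter)
Units from scan: 5
Sound units = 5 units


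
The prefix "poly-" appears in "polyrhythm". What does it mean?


Prefix: poly-
Example: polyrhythm = poly- + rhythm
Meaning = many


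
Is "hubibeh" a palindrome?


Word: "hubibeh"
Reversed: "hebibuh"
Forward == Backward? hubibeh != hebibuh
Palindrome = No


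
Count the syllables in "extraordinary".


Word: "extraordinary"
Syllable breakdown: ex | traor | di | nar | y
Counting: 5 parts
= 5 syllables


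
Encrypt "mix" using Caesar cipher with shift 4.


Word: "mix"
Shift: 4
Each letter → (letter + shift) mod 26:
  'm' (12) + 4 = 16 → 'q'
  'i' (8) + 4 = 12 → 'm'
  'x' (23) + 4 = 1 → 'b'
Result = "qmb"


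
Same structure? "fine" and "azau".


Pattern of "fine": [0, 1, 2, 3]
Pattern of "azau": [0, 1, 0, 2]
Patterns do not match
Same pattern = No


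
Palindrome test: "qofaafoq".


Word: "qofaafoq"
Reversed: "qofaafoq"
Forward == Backward? qofaafoq == qofaafoq
Palindrome = Yes


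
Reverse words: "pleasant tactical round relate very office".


Original: "pleasant tactical round relate very office"
Words (1..n): pleasant | tactical | round | relate | very | office
Reversed (n..1): office | very | relate | round | tactical | pleasant
Result = "office very relate round tactical pleasant"


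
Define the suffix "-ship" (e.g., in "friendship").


Suffix: -ship
As in: friendship -> friend + -ship
Meaning = state / position


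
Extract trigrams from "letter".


Word: "letter" (length 6)
Number of trigrams = 6 - 3 + 1 = 4
  Position 0: "let"
  Position 1: "ett"
  Position 2: "tte"
  Position 3: "ter"
Trigrams = "let", "ett", "tte", "ter"


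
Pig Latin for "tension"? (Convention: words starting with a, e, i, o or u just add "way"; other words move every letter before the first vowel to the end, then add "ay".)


Word: "tension"
Starts with consonant(s) → move to end, add 'ay'
Consonant cluster: "t"
Pig Latin = "ensiontay"


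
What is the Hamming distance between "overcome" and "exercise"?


Comparing character by character (same length = 8):
  Pos 0: 'o' vs 'e' !=
  Pos 1: 'v' vs 'x' !=
  Pos 2: 'e' vs 'e' =
  Pos 3: 'r' vs 'r' =
  Pos 4: 'c' vs 'c' =
  Pos 5: 'o' vs 'i' !=
  Pos 6: 'm' vs 's' !=
  Pos 7: 'e' vs 'e' =
Hamming distance = 4


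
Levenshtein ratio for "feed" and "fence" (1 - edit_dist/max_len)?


Word 1: "feed" (length 4)
Word 2: "fence" (length 5)
One optimal edit sequence:
  1. keep 'f'
  2. keep 'e'
  3. insert 'n'  (+1)
  4. substitute 'e' -> 'c'  (+1)
  5. substitute 'd' -> 'e'  (+1)
Edit distance = 3
Max length = max(4, 5) = 5
Similarity = 1 - 3/5
= 0.4000


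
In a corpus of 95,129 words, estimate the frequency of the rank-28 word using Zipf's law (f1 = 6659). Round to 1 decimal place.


Zipf's law: f(r) = f(1) / r
f(1) = 6659
f(28) = 6659 / 28
= 237.8 occurrences


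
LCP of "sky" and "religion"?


Word 1: "sky"
Word 2: "religion"
Comparing from start:
  Pos 0: 's' != 'r' (stop)
LCP = "" (length 0)


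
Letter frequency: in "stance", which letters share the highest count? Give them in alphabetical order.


Word: "stance"
Letter counts:
  'a': 1
  'c': 1
  'e': 1
  'n': 1
  's': 1
  't': 1
Maximum count = 1
Most frequent = 'a', 'c', 'e', 'n', 's', 't' (1 time each)


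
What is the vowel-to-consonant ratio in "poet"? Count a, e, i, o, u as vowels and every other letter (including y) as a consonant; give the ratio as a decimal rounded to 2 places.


Word: "poet"
Vowels (a,e,i,o,u): 2
Consonants: 2
Ratio = 2/2
= 1.00


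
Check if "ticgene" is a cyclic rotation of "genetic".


Word: "genetic", Candidate: "ticgene"
Method: check if candidate is substring of word+word
"geneticgenetic" contains "ticgene"? Yes
Is rotation = Yes


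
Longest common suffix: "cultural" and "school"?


Word 1: "cultural"
Word 2: "school"
Comparing from end:
  Pos -1: 'l' == 'l'
  Pos -2: 'a' != 'o' (stop)
LCS = "l" (length 1)


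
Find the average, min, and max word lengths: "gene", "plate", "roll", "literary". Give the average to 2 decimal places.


Lengths: "gene"=4, "plate"=5, "roll"=4, "literary"=8
Sum = 21, Count = 4
Average = 21/4 = 5.25
= avg=5.25, min=4, max=8


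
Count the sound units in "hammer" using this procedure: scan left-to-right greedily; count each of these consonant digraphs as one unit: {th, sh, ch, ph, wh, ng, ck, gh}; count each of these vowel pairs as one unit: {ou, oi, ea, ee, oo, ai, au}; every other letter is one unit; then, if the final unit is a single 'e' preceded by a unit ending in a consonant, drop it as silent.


Word: "hammer" (6 letters)
Left-to-right scan:
  (1) 'h' (letter)
  (2) 'a' (letter)
  (3) 'm' (letter)
  (4) 'm' (letter)
  (5) 'e' (letter)
  (6) 'r' (letter)
Units from scan: 6
Sound units = 6 units


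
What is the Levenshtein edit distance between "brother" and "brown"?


Word 1: "brother" (length 7)
Word 2: "brown" (length 5)
One optimal edit sequence (insert/delete/substitute each cost 1):
  1. keep 'b'
  2. keep 'r'
  3. keep 'o'
  4. delete 't'  (+1)
  5. delete 'h'  (+1)
  6. substitute 'e' -> 'w'  (+1)
  7. substitute 'r' -> 'n'  (+1)
Total edit operations: 4
Edit distance = 4


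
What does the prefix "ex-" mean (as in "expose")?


Prefix: ex-
Example: expose = ex- + pose
Meaning = out / former


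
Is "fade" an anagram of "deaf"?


Word 1: "deaf" → sorted: adef
Word 2: "fade" → sorted: adef
Same letters? adef == adef
Anagram = Yes


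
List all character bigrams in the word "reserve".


Word: "reserve" (length 7)
Number of bigrams = 7 - 2 + 1 = 6
  Position 0: "re"
  Position 1: "es"
  Position 2: "se"
  Position 3: "er"
  Position 4: "rv"
  Position 5: "ve"
Bigrams = "re", "es", "se", "er", "rv", "ve"


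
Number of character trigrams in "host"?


Word: "host" (length 4)
Number of 3-grams = length - 3 + 1 = 4 - 3 + 1
= 2


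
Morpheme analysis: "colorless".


Word: "colorless"
Morphemes: color / -less
Each morpheme carries meaning
= 2 morphemes


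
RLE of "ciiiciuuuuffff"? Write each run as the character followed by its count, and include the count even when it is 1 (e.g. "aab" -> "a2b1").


String: "ciiiciuuuuffff"
Scanning for consecutive runs:
  'c' x 1
  'i' x 3
  'c' x 1
  'i' x 1
  'u' x 4
  'f' x 4
RLE = "c1i3c1i1u4f4"


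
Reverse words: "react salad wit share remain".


Original: "react salad wit share remain"
Words (1..n): react | salad | wit | share | remain
Reversed (n..1): remain | share | wit | salad | react
Result = "remain share wit salad react"


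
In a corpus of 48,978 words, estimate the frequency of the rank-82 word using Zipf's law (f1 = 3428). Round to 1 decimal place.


Zipf's law: f(r) = f(1) / r
f(1) = 3428
f(82) = 3428 / 82
= 41.8 occurrences


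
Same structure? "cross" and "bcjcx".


Pattern of "cross": [0, 1, 2, 3, 3]
Pattern of "bcjcx": [0, 1, 2, 1, 3]
Patterns do not match
Same pattern = No


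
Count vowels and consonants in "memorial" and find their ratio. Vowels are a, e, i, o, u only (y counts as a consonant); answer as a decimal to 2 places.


Word: "memorial"
Vowels (a,e,i,o,u): 4
Consonants: 4
Ratio = 4/4
= 1.00


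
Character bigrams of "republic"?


Word: "republic" (length 8)
Number of bigrams = 8 - 2 + 1 = 7
  Position 0: "re"
  Position 1: "ep"
  Position 2: "pu"
  Position 3: "ub"
  Position 4: "bl"
  Position 5: "li"
  Position 6: "ic"
Bigrams = "re", "ep", "pu", "ub", "bl", "li", "ic"


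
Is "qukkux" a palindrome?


Word: "qukkux"
Reversed: "xukkuq"
Forward == Backward? qukkux != xukkuq
Palindrome = No


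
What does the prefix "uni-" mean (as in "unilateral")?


Prefix: uni-
Example: unilateral = uni- + lateral
Meaning = one


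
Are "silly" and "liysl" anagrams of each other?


Word 1: "silly" → sorted: illsy
Word 2: "liysl" → sorted: illsy
Same letters? illsy == illsy
Anagram = Yes


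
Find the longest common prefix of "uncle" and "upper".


Word 1: "uncle"
Word 2: "upper"
Comparing from start:
  Pos 0: 'u' == 'u'
  Pos 1: 'n' != 'p' (stop)
LCP = "u" (length 1)


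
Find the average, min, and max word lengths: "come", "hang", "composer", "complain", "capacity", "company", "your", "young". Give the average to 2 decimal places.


Lengths: "come"=4, "hang"=4, "composer"=8, "complain"=8, "capacity"=8, "company"=7, "your"=4, "young"=5
Sum = 48, Count = 8
Average = 48/8 = 6.00
= avg=6.00, min=4, max=8


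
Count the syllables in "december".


Word: "december"
Syllable breakdown: de | cem | ber
Counting: 3 parts
= 3 syllables


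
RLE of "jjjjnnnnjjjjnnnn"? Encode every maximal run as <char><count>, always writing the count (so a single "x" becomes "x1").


String: "jjjjnnnnjjjjnnnn"
Scanning for consecutive runs:
  'j' x 4
  'n' x 4
  'j' x 4
  'n' x 4
RLE = "j4n4j4n4"


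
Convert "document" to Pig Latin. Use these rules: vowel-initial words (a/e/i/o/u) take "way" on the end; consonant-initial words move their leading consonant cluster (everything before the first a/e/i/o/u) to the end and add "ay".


Word: "document"
Starts with consonant(s) → move to end, add 'ay'
Consonant cluster: "d"
Pig Latin = "ocumentday"


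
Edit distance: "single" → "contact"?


Word 1: "single" (length 6)
Word 2: "contact" (length 7)
One optimal edit sequence (insert/delete/substitute each cost 1):
  1. substitute 's' -> 'c'  (+1)
  2. substitute 'i' -> 'o'  (+1)
  3. keep 'n'
  4. insert 't'  (+1)
  5. substitute 'g' -> 'a'  (+1)
  6. substitute 'l' -> 'c'  (+1)
  7. substitute 'e' -> 't'  (+1)
Total edit operations: 6
Edit distance = 6


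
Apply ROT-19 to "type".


Word: "type"
Shift: 19
Each letter → (letter + shift) mod 26:
  't' (19) + 19 = 12 → 'm'
  'y' (24) + 19 = 17 → 'r'
  'p' (15) + 19 = 8 → 'i'
  'e' (4) + 19 = 23 → 'x'
Result = "mrix"


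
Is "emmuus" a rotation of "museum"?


Word: "museum", Candidate: "emmuus"
Method: check if candidate is substring of word+word
"museummuseum" contains "emmuus"? No
Is rotation = No


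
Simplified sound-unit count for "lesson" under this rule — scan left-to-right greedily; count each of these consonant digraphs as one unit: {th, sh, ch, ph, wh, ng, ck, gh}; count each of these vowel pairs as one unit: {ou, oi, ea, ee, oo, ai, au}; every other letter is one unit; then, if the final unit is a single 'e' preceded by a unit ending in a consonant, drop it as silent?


Word: "lesson" (6 letters)
Left-to-right scan:
  (1) 'l' (letter)
  (2) 'e' (letter)
  (3) 's' (letter)
  (4) 's' (letter)
  (5) 'o' (letter)
  (6) 'n' (letter)
Units from scan: 6
Sound units = 6 units


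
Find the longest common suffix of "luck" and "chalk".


Word 1: "luck"
Word 2: "chalk"
Comparing from end:
  Pos -1: 'k' == 'k'
  Pos -2: 'c' != 'l' (stop)
LCS = "k" (length 1)


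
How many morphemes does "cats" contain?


Word: "cats"
Morphemes: cat + -s
Each morpheme carries meaning
= 2 morphemes


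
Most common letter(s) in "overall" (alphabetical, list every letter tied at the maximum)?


Word: "overall"
Letter counts:
  'a': 1
  'e': 1
  'l': 2
  'o': 1
  'r': 1
  'v': 1
Maximum count = 2
Most frequent = 'l' (2 times each)


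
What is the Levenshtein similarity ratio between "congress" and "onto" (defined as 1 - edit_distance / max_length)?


Word 1: "congress" (length 8)
Word 2: "onto" (length 4)
One optimal edit sequence:
  1. delete 'c'  (+1)
  2. keep 'o'
  3. keep 'n'
  4. delete 'g'  (+1)
  5. delete 'r'  (+1)
  6. delete 'e'  (+1)
  7. substitute 's' -> 't'  (+1)
  8. substitute 's' -> 'o'  (+1)
Edit distance = 6
Max length = max(8, 4) = 8
Similarity = 1 - 6/8
= 0.2500


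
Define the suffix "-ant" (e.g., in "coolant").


Suffix: -ant
Example: coolant (cool + -ant)
Meaning = one who / that which


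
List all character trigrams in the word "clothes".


Word: "clothes" (length 7)
Number of trigrams = 7 - 3 + 1 = 5
  Position 0: "clo"
  Position 1: "lot"
  Position 2: "oth"
  Position 3: "the"
  Position 4: "hes"
Trigrams = "clo", "lot", "oth", "the", "hes"


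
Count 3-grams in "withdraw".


Word: "withdraw" (length 8)
Number of 3-grams = length - 3 + 1 = 8 - 3 + 1
= 6


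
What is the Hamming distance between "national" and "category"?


Comparing character by character (same length = 8):
  Pos 0: 'n' vs 'c' !=
  Pos 1: 'a' vs 'a' =
  Pos 2: 't' vs 't' =
  Pos 3: 'i' vs 'e' !=
  Pos 4: 'o' vs 'g' !=
  Pos 5: 'n' vs 'o' !=
  Pos 6: 'a' vs 'r' !=
  Pos 7: 'l' vs 'y' !=
Hamming distance = 6


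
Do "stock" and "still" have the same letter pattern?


Pattern of "stock": [0, 1, 2, 3, 4]
Pattern of "still": [0, 1, 2, 3, 3]
Patterns do not match
Same pattern = No


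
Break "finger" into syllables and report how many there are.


Word: "finger"
Syllable breakdown: fin · ger
Counting: 2 parts
= 2 syllables


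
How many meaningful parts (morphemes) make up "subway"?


Word: "subway"
Morphemes: sub- + way
Each morpheme carries meaning
= 2 morphemes


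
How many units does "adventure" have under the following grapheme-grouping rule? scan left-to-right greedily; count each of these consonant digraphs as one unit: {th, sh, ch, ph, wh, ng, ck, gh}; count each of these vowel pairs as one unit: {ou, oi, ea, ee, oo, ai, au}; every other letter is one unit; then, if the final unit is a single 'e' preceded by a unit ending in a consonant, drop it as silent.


Word: "adventure" (9 letters)
Left-to-right scan:
  1. 'a' (letter)
  2. 'd' (letter)
  3. 'v' (letter)
  4. 'e' (letter)
  5. 'n' (letter)
  6. 't' (letter)
  7. 'u' (letter)
  8. 'r' (letter)
  9. 'e' (letter)
Units from scan: 9
Final unit is 'e' after a consonant -> drop as silent (-1)
Sound units = 8 units


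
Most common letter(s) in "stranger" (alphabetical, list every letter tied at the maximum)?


Word: "stranger"
Letter counts:
  'a': 1
  'e': 1
  'g': 1
  'n': 1
  'r': 2
  's': 1
  't': 1
Maximum count = 2
Most frequent = 'r' (2 times each)


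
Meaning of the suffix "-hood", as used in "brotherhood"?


Suffix: -hood
As in: brotherhood -> brother + -hood
Meaning = state / condition


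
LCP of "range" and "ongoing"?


Word 1: "range"
Word 2: "ongoing"
Comparing from start:
  Pos 0: 'r' != 'o' (stop)
LCP = "" (length 0)


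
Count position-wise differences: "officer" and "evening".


Comparing character by character (same length = 7):
  Pos 0: 'o' vs 'e' !=
  Pos 1: 'f' vs 'v' !=
  Pos 2: 'f' vs 'e' !=
  Pos 3: 'i' vs 'n' !=
  Pos 4: 'c' vs 'i' !=
  Pos 5: 'e' vs 'n' !=
  Pos 6: 'r' vs 'g' !=
Hamming distance = 7


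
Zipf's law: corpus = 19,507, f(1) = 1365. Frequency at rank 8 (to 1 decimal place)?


Zipf's law: f(r) = f(1) / r
f(1) = 1365
f(8) = 1365 / 8
= 170.6 occurrences


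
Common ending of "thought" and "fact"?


Word 1: "thought"
Word 2: "fact"
Comparing from end:
  Pos -1: 't' == 't'
  Pos -2: 'h' != 'c' (stop)
LCS = "t" (length 1)


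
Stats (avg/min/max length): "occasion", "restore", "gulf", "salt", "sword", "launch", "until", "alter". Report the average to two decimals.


Lengths: "occasion"=8, "restore"=7, "gulf"=4, "salt"=4, "sword"=5, "launch"=6, "until"=5, "alter"=5
Sum = 44, Count = 8
Average = 44/8 = 5.50
= avg=5.50, min=4, max=8


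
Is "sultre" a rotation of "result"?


Word: "result", Candidate: "sultre"
Method: check if candidate is substring of word+word
"resultresult" contains "sultre"? Yes
Is rotation = Yes


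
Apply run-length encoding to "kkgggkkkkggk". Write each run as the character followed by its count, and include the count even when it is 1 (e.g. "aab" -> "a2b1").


String: "kkgggkkkkggk"
Scanning for consecutive runs:
  'k' x 2
  'g' x 3
  'k' x 4
  'g' x 2
  'k' x 1
RLE = "k2g3k4g2k1"


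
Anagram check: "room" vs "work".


Word 1: "room" → sorted: moor
Word 2: "work" → sorted: korw
Same letters? moor != korw
Anagram = No


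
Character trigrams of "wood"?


Word: "wood" (length 4)
Number of trigrams = 4 - 3 + 1 = 2
  Position 0: "woo"
  Position 1: "ood"
Trigrams = "woo", "ood"


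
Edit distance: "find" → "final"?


Word 1: "find" (length 4)
Word 2: "final" (length 5)
One optimal edit sequence (insert/delete/substitute each cost 1):
  1. keep 'f'
  2. keep 'i'
  3. keep 'n'
  4. insert 'a'  (+1)
  5. substitute 'd' -> 'l'  (+1)
Total edit operations: 2
Edit distance = 2


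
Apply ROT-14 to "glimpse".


Word: "glimpse"
Shift: 14
Each letter → (letter + shift) mod 26:
  'g' (6) + 14 = 20 → 'u'
  'l' (11) + 14 = 25 → 'z'
  'i' (8) + 14 = 22 → 'w'
  'm' (12) + 14 = 0 → 'a'
  'p' (15) + 14 = 3 → 'd'
  's' (18) + 14 = 6 → 'g'
  'e' (4) + 14 = 18 → 's'
Result = "uzwadgs"


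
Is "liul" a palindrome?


Word: "liul"
Reversed: "luil"
Forward == Backward? liul != luil
Palindrome = No


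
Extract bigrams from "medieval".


Word: "medieval" (length 8)
Number of bigrams = 8 - 2 + 1 = 7
  Position 0: "me"
  Position 1: "ed"
  Position 2: "di"
  Position 3: "ie"
  Position 4: "ev"
  Position 5: "va"
  Position 6: "al"
Bigrams = "me", "ed", "di", "ie", "ev", "va", "al"


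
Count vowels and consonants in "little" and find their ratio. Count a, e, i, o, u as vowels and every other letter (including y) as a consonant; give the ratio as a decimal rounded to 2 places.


Word: "little"
Vowels (a,e,i,o,u): 2
Consonants: 4
Ratio = 2/4
= 0.50


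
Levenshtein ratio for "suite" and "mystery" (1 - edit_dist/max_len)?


Word 1: "suite" (length 5)
Word 2: "mystery" (length 7)
One optimal edit sequence:
  1. substitute 's' -> 'm'  (+1)
  2. substitute 'u' -> 'y'  (+1)
  3. substitute 'i' -> 's'  (+1)
  4. keep 't'
  5. keep 'e'
  6. insert 'r'  (+1)
  7. insert 'y'  (+1)
Edit distance = 5
Max length = max(5, 7) = 7
Similarity = 1 - 5/7
= 0.2857


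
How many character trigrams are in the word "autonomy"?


Word: "autonomy" (length 8)
Number of 3-grams = length - 3 + 1 = 8 - 3 + 1
= 6


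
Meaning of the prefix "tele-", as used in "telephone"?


Prefix: tele-
Example: telephone = tele- + phone
Meaning = distant


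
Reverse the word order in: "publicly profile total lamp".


Original: "publicly profile total lamp"
Words (1..n): publicly | profile | total | lamp
Reversed (n..1): lamp | total | profile | publicly
Result = "lamp total profile publicly"


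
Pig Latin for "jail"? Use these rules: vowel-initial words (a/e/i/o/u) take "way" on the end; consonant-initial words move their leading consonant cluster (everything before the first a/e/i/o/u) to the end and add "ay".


Word: "jail"
Starts with consonant(s) → move to end, add 'ay'
Consonant cluster: "j"
Pig Latin = "ailjay"


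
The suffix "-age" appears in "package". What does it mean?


Suffix: -age
Example: package (pack + -age)
Meaning = result / collection


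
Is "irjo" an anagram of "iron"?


Word 1: "iron" → sorted: inor
Word 2: "irjo" → sorted: ijor
Same letters? inor != ijor
Anagram = No


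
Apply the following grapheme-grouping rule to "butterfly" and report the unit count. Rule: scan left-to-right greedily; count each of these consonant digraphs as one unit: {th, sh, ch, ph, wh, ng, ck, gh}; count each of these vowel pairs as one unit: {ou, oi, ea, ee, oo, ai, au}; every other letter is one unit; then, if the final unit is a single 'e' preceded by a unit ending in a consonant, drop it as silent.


Word: "butterfly" (9 letters)
Left-to-right scan:
  [1] 'b' (letter)
  [2] 'u' (letter)
  [3] 't' (letter)
  [4] 't' (letter)
  [5] 'e' (letter)
  [6] 'r' (letter)
  [7] 'f' (letter)
  [8] 'l' (letter)
  [9] 'y' (letter)
Units from scan: 9
Sound units = 9 units


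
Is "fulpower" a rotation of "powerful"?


Word: "powerful", Candidate: "fulpower"
Method: check if candidate is substring of word+word
"powerfulpowerful" contains "fulpower"? Yes
Is rotation = Yes


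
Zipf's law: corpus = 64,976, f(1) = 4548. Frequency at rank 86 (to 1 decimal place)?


Zipf's law: f(r) = f(1) / r
f(1) = 4548
f(86) = 4548 / 86
= 52.9 occurrences


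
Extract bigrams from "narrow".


Word: "narrow" (length 6)
Number of bigrams = 6 - 2 + 1 = 5
  Position 0: "na"
  Position 1: "ar"
  Position 2: "rr"
  Position 3: "ro"
  Position 4: "ow"
Bigrams = "na", "ar", "rr", "ro", "ow"


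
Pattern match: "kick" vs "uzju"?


Pattern of "kick": [0, 1, 2, 0]
Pattern of "uzju": [0, 1, 2, 0]
Patterns match
Same pattern = Yes


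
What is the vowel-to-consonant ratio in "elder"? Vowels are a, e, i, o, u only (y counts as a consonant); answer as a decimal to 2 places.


Word: "elder"
Vowels (a,e,i,o,u): 2
Consonants: 3
Ratio = 2/3
= 0.67


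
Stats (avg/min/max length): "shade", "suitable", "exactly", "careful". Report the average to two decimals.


Lengths: "shade"=5, "suitable"=8, "exactly"=7, "careful"=7
Sum = 27, Count = 4
Average = 27/4 = 6.75
= avg=6.75, min=5, max=8


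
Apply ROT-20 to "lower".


Word: "lower"
Shift: 20
Each letter → (letter + shift) mod 26:
  'l' (11) + 20 = 5 → 'f'
  'o' (14) + 20 = 8 → 'i'
  'w' (22) + 20 = 16 → 'q'
  'e' (4) + 20 = 24 → 'y'
  'r' (17) + 20 = 11 → 'l'
Result = "fiqyl"


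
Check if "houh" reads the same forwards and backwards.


Word: "houh"
Reversed: "huoh"
Forward == Backward? houh != huoh
Palindrome = No


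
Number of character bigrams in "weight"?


Word: "weight" (length 6)
Number of 2-grams = length - 2 + 1 = 6 - 2 + 1
= 5


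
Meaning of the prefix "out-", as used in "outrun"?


Prefix: out-
Example: outrun = out- + run
Meaning = surpass


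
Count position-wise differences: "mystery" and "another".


Comparing character by character (same length = 7):
  Pos 0: 'm' vs 'a' !=
  Pos 1: 'y' vs 'n' !=
  Pos 2: 's' vs 'o' !=
  Pos 3: 't' vs 't' =
  Pos 4: 'e' vs 'h' !=
  Pos 5: 'r' vs 'e' !=
  Pos 6: 'y' vs 'r' !=
Hamming distance = 6


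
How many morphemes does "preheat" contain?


Word: "preheat"
Morphemes: pre- + heat
Each morpheme carries meaning
= 2 morphemes


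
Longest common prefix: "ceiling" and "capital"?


Word 1: "ceiling"
Word 2: "capital"
Comparing from start:
  Pos 0: 'c' == 'c'
  Pos 1: 'e' != 'a' (stop)
LCP = "c" (length 1)


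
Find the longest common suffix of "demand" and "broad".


Word 1: "demand"
Word 2: "broad"
Comparing from end:
  Pos -1: 'd' == 'd'
  Pos -2: 'n' != 'a' (stop)
LCS = "d" (length 1)


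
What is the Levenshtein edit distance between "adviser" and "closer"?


Word 1: "adviser" (length 7)
Word 2: "closer" (length 6)
One optimal edit sequence (insert/delete/substitute each cost 1):
  1. delete 'a'  (+1)
  2. substitute 'd' -> 'c'  (+1)
  3. substitute 'v' -> 'l'  (+1)
  4. substitute 'i' -> 'o'  (+1)
  5. keep 's'
  6. keep 'e'
  7. keep 'r'
Total edit operations: 4
Edit distance = 4


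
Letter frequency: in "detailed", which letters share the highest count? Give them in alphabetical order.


Word: "detailed"
Letter counts:
  'a': 1
  'd': 2
  'e': 2
  'i': 1
  'l': 1
  't': 1
Maximum count = 2
Most frequent = 'd', 'e' (2 times each)


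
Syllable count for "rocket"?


Word: "rocket"
Syllable breakdown: rock | et
Counting: 2 parts
= 2 syllables


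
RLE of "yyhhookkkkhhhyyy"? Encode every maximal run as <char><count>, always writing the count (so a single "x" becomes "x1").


String: "yyhhookkkkhhhyyy"
Scanning for consecutive runs:
  'y' x 2
  'h' x 2
  'o' x 2
  'k' x 4
  'h' x 3
  'y' x 3
RLE = "y2h2o2k4h3y3"


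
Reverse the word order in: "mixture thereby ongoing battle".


Original: "mixture thereby ongoing battle"
Words (1..n): mixture | thereby | ongoing | battle
Reversed (n..1): battle | ongoing | thereby | mixture
Result = "battle ongoing thereby mixture"


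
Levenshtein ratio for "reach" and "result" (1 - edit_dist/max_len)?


Word 1: "reach" (length 5)
Word 2: "result" (length 6)
One optimal edit sequence:
  1. keep 'r'
  2. keep 'e'
  3. insert 's'  (+1)
  4. substitute 'a' -> 'u'  (+1)
  5. substitute 'c' -> 'l'  (+1)
  6. substitute 'h' -> 't'  (+1)
Edit distance = 4
Max length = max(5, 6) = 6
Similarity = 1 - 4/6
= 0.3333


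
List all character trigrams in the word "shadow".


Word: "shadow" (length 6)
Number of trigrams = 6 - 3 + 1 = 4
  Position 0: "sha"
  Position 1: "had"
  Position 2: "ado"
  Position 3: "dow"
Trigrams = "sha", "had", "ado", "dow"


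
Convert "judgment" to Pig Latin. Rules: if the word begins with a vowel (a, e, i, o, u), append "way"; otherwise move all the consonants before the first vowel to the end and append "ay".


Word: "judgment"
Starts with consonant(s) → move to end, add 'ay'
Consonant cluster: "j"
Pig Latin = "udgmentjay"


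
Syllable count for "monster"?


Word: "monster"
Syllable breakdown: mon | ster
Counting: 2 parts
= 2 syllables


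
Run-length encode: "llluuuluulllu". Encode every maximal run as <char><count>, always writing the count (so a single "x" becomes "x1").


String: "llluuuluulllu"
Scanning for consecutive runs:
  'l' x 3
  'u' x 3
  'l' x 1
  'u' x 2
  'l' x 3
  'u' x 1
RLE = "l3u3l1u2l3u1"


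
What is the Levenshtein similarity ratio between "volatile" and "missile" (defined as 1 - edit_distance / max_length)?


Word 1: "volatile" (length 8)
Word 2: "missile" (length 7)
One optimal edit sequence:
  1. delete 'v'  (+1)
  2. substitute 'o' -> 'm'  (+1)
  3. substitute 'l' -> 'i'  (+1)
  4. substitute 'a' -> 's'  (+1)
  5. substitute 't' -> 's'  (+1)
  6. keep 'i'
  7. keep 'l'
  8. keep 'e'
Edit distance = 5
Max length = max(8, 7) = 8
Similarity = 1 - 5/8
= 0.3750


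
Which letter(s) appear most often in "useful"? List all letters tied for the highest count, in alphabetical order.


Word: "useful"
Letter counts:
  'e': 1
  'f': 1
  'l': 1
  's': 1
  'u': 2
Maximum count = 2
Most frequent = 'u' (2 times each)


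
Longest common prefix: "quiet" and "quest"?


Word 1: "quiet"
Word 2: "quest"
Comparing from start:
  Pos 0: 'q' == 'q'
  Pos 1: 'u' == 'u'
  Pos 2: 'i' != 'e' (stop)
LCP = "qu" (length 2)


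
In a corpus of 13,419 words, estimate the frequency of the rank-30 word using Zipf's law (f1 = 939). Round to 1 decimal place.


Zipf's law: f(r) = f(1) / r
f(1) = 939
f(30) = 939 / 30
= 31.3 occurrences


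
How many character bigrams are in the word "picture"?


Word: "picture" (length 7)
Number of 2-grams = length - 2 + 1 = 7 - 2 + 1
= 6


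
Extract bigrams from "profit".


Word: "profit" (length 6)
Number of bigrams = 6 - 2 + 1 = 5
  Position 0: "pr"
  Position 1: "ro"
  Position 2: "of"
  Position 3: "fi"
  Position 4: "it"
Bigrams = "pr", "ro", "of", "fi", "it"


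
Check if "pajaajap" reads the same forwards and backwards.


Word: "pajaajap"
Reversed: "pajaajap"
Forward == Backward? pajaajap == pajaajap
Palindrome = Yes


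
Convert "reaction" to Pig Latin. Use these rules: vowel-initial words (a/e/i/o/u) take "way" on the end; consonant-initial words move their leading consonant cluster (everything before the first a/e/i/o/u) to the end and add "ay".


Word: "reaction"
Starts with consonant(s) → move to end, add 'ay'
Consonant cluster: "r"
Pig Latin = "eactionray"


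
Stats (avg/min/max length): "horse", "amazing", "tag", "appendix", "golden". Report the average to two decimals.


Lengths: "horse"=5, "amazing"=7, "tag"=3, "appendix"=8, "golden"=6
Sum = 29, Count = 5
Average = 29/5 = 5.80
= avg=5.80, min=3, max=8


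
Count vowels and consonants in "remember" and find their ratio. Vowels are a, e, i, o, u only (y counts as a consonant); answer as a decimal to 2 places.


Word: "remember"
Vowels (a,e,i,o,u): 3
Consonants: 5
Ratio = 3/5
= 0.60


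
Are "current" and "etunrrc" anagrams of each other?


Word 1: "current" → sorted: cenrrtu
Word 2: "etunrrc" → sorted: cenrrtu
Same letters? cenrrtu == cenrrtu
Anagram = Yes


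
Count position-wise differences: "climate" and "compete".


Comparing character by character (same length = 7):
  Pos 0: 'c' vs 'c' =
  Pos 1: 'l' vs 'o' !=
  Pos 2: 'i' vs 'm' !=
  Pos 3: 'm' vs 'p' !=
  Pos 4: 'a' vs 'e' !=
  Pos 5: 't' vs 't' =
  Pos 6: 'e' vs 'e' =
Hamming distance = 4


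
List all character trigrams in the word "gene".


Word: "gene" (length 4)
Number of trigrams = 4 - 3 + 1 = 2
  Position 0: "gen"
  Position 1: "ene"
Trigrams = "gen", "ene"


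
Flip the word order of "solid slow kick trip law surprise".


Original: "solid slow kick trip law surprise"
Words (1..n): solid | slow | kick | trip | law | surprise
Reversed (n..1): surprise | law | trip | kick | slow | solid
Result = "surprise law trip kick slow solid"


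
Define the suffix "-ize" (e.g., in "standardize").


Suffix: -ize
As in: standardize -> standard + -ize
Meaning = to make


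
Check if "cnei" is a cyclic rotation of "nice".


Word: "nice", Candidate: "cnei"
Method: check if candidate is substring of word+word
"nicenice" contains "cnei"? No
Is rotation = No


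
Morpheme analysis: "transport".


Word: "transport"
Morphemes: trans- + port
Each morpheme carries meaning
= 2 morphemes


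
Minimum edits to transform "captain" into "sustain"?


Word 1: "captain" (length 7)
Word 2: "sustain" (length 7)
One optimal edit sequence (insert/delete/substitute each cost 1):
  1. substitute 'c' -> 's'  (+1)
  2. substitute 'a' -> 'u'  (+1)
  3. substitute 'p' -> 's'  (+1)
  4. keep 't'
  5. keep 'a'
  6. keep 'i'
  7. keep 'n'
Total edit operations: 3
Edit distance = 3


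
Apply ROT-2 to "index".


Word: "index"
Shift: 2
Each letter → (letter + shift) mod 26:
  'i' (8) + 2 = 10 → 'k'
  'n' (13) + 2 = 15 → 'p'
  'd' (3) + 2 = 5 → 'f'
  'e' (4) + 2 = 6 → 'g'
  'x' (23) + 2 = 25 → 'z'
Result = "kpfgz"


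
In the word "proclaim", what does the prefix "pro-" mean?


Prefix: pro-
As in: proclaim -> pro- + claim
Meaning = forward / in favor of


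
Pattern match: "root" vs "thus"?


Pattern of "root": [0, 1, 1, 2]
Pattern of "thus": [0, 1, 2, 3]
Patterns do not match
Same pattern = No


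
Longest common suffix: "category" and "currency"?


Word 1: "category"
Word 2: "currency"
Comparing from end:
  Pos -1: 'y' == 'y'
  Pos -2: 'r' != 'c' (stop)
LCS = "y" (length 1)


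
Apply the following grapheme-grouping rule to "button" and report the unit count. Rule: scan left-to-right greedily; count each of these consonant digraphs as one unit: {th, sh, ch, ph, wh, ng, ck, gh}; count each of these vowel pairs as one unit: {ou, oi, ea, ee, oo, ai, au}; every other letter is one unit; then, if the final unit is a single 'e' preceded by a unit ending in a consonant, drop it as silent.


Word: "button" (6 letters)
Left-to-right scan:
  (1) 'b' (letter)
  (2) 'u' (letter)
  (3) 't' (letter)
  (4) 't' (letter)
  (5) 'o' (letter)
  (6) 'n' (letter)
Units from scan: 6
Sound units = 6 units


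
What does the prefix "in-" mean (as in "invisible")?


Prefix: in-
Example: invisible (in- + visible)
Meaning = not / into


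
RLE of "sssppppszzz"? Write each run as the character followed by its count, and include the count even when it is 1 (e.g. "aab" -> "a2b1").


String: "sssppppszzz"
Scanning for consecutive runs:
  's' x 3
  'p' x 4
  's' x 1
  'z' x 3
RLE = "s3p4s1z3"


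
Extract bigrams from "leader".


Word: "leader" (length 6)
Number of bigrams = 6 - 2 + 1 = 5
  Position 0: "le"
  Position 1: "ea"
  Position 2: "ad"
  Position 3: "de"
  Position 4: "er"
Bigrams = "le", "ea", "ad", "de", "er"


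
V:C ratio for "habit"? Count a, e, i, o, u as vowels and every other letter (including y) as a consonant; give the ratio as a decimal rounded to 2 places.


Word: "habit"
Vowels (a,e,i,o,u): 2
Consonants: 3
Ratio = 2/3
= 0.67


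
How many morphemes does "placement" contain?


Word: "placement"
Morphemes: place | -ment
Each morpheme carries meaning
= 2 morphemes


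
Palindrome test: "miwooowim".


Word: "miwooowim"
Reversed: "miwooowim"
Forward == Backward? miwooowim == miwooowim
Palindrome = Yes


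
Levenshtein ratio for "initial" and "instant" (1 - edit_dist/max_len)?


Word 1: "initial" (length 7)
Word 2: "instant" (length 7)
One optimal edit sequence:
  1. keep 'i'
  2. keep 'n'
  3. substitute 'i' -> 's'  (+1)
  4. keep 't'
  5. substitute 'i' -> 'a'  (+1)
  6. substitute 'a' -> 'n'  (+1)
  7. substitute 'l' -> 't'  (+1)
Edit distance = 4
Max length = max(7, 7) = 7
Similarity = 1 - 4/7
= 0.4286
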